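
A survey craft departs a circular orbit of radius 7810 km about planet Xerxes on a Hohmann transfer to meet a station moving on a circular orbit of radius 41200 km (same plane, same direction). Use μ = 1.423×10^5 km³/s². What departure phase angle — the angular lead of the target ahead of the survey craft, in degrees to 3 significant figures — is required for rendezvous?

φ = 97.4°

The Hohmann ellipse has a_t = (r₁ + r₂)/2 = 24505 km.
The half-period of the transfer ellipse is t = π√(a_t³/μ) = 31947 s.
Target angular speed ω₂ = √(μ/r₂³) = 4.5108×10^-5 rad/s.
Angle swept by the target during transfer: ω₂·t = 1.4411 rad = 82.57°.
Arrival is 180° from departure on the ellipse, so φ = 180° − 82.57° = 97.4°.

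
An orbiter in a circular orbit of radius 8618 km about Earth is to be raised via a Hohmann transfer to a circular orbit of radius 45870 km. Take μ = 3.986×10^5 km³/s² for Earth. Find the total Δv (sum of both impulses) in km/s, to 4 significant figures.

Δv = 3.314 km/s

Semi-major axis of the transfer orbit: a_t = (8618 + 45870)/2 = 27244 km.
At r₁ the circular-orbit speed is v₁ = √(μ/r₁) = 6.801 km/s.
On the transfer ellipse at r₁, vis-viva equation gives v_p = √[μ(2/r₁ − 1/a_t)] = 8.825 km/s.
First burn Δv₁ = |v_p − v₁| = 2.024 km/s.
Circular speed at r₂: v₂ = √(μ/r₂) = 2.948 km/s.
Transfer-orbit speed at r₂: v_a = √[μ(2/r₂ − 1/a_t)] = 1.658 km/s.
Second burn Δv₂ = |v₂ − v_a| = 1.290 km/s.
Total Δv = Δv₁ + Δv₂ = 3.314 km/s.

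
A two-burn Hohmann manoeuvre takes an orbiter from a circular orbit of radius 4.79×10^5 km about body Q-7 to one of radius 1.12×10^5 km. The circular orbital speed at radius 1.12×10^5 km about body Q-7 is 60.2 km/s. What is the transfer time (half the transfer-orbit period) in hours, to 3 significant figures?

t = 6.96 hours

From the circular-orbit relation v² = μ/r at r = 1.12×10^5 km: μ = v²r = (60.2)² × 1.12×10^5 = 4.05892×10^8 km³/s².
Transfer-ellipse semi-major axis a_t = (r₁ + r₂)/2 = (4.790×10^5 + 1.120×10^5)/2 = 2.955×10^5 km.
Transfer time t = π√(a_t³/μ) = π√((2.955×10^5)³ / 4.05892×10^8) = 25050 s.
Converting: 25050 s ÷ 3600 s/hour = 6.96 hours.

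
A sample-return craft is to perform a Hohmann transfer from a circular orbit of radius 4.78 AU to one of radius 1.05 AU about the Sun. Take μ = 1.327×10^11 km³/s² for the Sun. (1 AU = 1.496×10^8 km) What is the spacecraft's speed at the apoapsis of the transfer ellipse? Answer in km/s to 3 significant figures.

v = 8.18 km/s

In km: r₁ = 4.78 × 1.496×10^8 = 7.15088×10^8 km; r₂ = 1.05 × 1.496×10^8 = 1.5708×10^8 km.
Semi-major axis of the transfer orbit: a_t = (7.15088×10^8 + 1.5708×10^8)/2 = 4.36084×10^8 km.
The apoapsis of the transfer ellipse is at r = 7.15088×10^8 km.
From the vis-viva equation, v = √[μ(2/r − 1/a_t)] = 8.176 km/s.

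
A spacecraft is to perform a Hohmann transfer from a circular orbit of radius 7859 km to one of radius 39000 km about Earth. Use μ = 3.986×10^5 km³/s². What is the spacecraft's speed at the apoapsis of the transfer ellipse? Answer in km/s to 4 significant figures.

v = 1.852 km/s

The Hohmann ellipse has a_t = (r₁ + r₂)/2 = 23429.5 km.
At apoapsis, r = 39000 km.
Applying v² = μ(2/r − 1/a_t): v = 1.852 km/s.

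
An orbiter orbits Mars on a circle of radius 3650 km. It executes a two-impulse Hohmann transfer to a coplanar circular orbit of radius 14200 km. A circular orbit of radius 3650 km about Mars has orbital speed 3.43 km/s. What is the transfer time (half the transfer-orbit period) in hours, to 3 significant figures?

t = 3.55 hours

From the circular-orbit relation v² = μ/r at r = 3650 km: μ = v²r = (3.43)² × 3650 = 42941.9 km³/s².
Transfer-ellipse semi-major axis a_t = (r₁ + r₂)/2 = (3650 + 14200)/2 = 8925 km.
By Kepler's third law the transfer-orbit period is T = 2π√(a_t³/μ), so t = T/2 = 12780 s.
Converting: 12780 s ÷ 3600 s/hour = 3.55 hours.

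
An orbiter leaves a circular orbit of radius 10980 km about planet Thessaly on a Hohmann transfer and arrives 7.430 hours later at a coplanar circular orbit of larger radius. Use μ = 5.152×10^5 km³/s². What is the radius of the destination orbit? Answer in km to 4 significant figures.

Transfer time t = 7.430 hours = 26748 s, and t = π√(a_t³/μ).
So a_t = (μ t²/π²)^(1/3) = (5.152×10^5 × (26748)² / π²)^(1/3) = 33426 km.
Since a_t = (r₁ + r₂)/2, r₂ = 2a_t − r₁ = 2×33426 − 10980 = 55872 km.

r₂ = 55870 km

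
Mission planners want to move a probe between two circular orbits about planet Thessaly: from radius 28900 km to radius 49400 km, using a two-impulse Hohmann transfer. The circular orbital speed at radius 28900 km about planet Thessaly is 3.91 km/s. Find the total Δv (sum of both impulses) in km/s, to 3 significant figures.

Δv = 0.903 km/s

From the circular-orbit relation v² = μ/r at r = 28900 km: μ = v²r = (3.91)² × 28900 = 4.41826×10^5 km³/s².
The Hohmann ellipse has a_t = (r₁ + r₂)/2 = 39150 km.
Circular speed at r₁: v₁ = √(μ/r₁) = √(4.41826×10^5/28900) = 3.91000 km/s.
Transfer-orbit speed at r₁ (vis-viva equation): v_p = √[μ(2/r₁ − 1/a_t)] = 4.39212 km/s.
First burn Δv₁ = |v_p − v₁| = 0.48212 km/s.
At r₂, v₂ = √(μ/r₂) = 2.99063 km/s.
Transfer-orbit speed at r₂: v_a = √[μ(2/r₂ − 1/a_t)] = 2.56948 km/s.
Second burn Δv₂ = |v₂ − v_a| = 0.42115 km/s.
Δv = Δv₁ + Δv₂ = 0.48212 + 0.42115 = 0.9033 km/s.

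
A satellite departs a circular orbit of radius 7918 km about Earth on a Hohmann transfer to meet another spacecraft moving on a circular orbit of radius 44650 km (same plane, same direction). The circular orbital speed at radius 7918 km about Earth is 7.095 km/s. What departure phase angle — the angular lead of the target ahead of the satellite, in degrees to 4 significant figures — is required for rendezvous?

From the circular-orbit relation v² = μ/r at r = 7918 km: μ = v²r = (7.095)² × 7918 = 3.98584×10^5 km³/s².
Transfer-ellipse semi-major axis a_t = (r₁ + r₂)/2 = (7918 + 44650)/2 = 26284 km.
Transfer time t = π√(a_t³/μ) = 21200 s.
Target angular speed ω₂ = √(μ/r₂³) = 6.692×10^-5 rad/s.
Angle swept by the target during transfer: ω₂·t = 1.419 rad = 81.30°.
The satellite traverses 180° on the transfer ellipse, so the target must lead by 180° − 81.30° = 98.70°.

φ = 98.70°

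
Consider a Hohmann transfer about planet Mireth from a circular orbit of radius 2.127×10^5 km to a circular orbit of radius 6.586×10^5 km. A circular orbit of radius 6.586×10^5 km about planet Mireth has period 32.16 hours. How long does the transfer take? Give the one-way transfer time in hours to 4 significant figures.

From Kepler's third law T² = 4π²r³/μ at r = 6.586×10^5 km, T = 32.16 hours = 32.16 × 3600 s = 1.15776×10^5 s: μ = 4π²r³/T² = 8.41372×10^8 km³/s².
The Hohmann ellipse has a_t = (r₁ + r₂)/2 = 4.3565×10^5 km.
Half the transfer-orbit period gives t = π√(a_t³/μ) = 31143 s.
Converting: 31143 s ÷ 3600 s/hour = 8.651 hours.

t = 8.651 hours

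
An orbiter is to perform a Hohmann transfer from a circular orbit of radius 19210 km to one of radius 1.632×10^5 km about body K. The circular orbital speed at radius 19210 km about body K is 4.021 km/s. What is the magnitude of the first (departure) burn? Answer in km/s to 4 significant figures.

From the circular-orbit relation v² = μ/r at r = 19210 km: μ = v²r = (4.021)² × 19210 = 3.10596×10^5 km³/s².
The Hohmann ellipse has a_t = (r₁ + r₂)/2 = 91205 km.
Circular speed at r = 19210 km: v_c = √(μ/r) = 4.021 km/s.
Vis-viva on the transfer ellipse at r = 19210 km gives v_t = √[μ(2/r − 1/a_t)] = 5.379 km/s.
Δv₁ = |v_t − v_c| = |5.379 − 4.021| = 1.358 km/s.

Δv₁ = 1.358 km/s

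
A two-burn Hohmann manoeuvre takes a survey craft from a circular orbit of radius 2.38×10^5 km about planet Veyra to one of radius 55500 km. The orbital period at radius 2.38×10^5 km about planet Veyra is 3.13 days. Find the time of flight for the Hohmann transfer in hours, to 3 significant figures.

From Kepler's third law T² = 4π²r³/μ at r = 2.38×10^5 km, T = 3.13 days = 3.13 × 86400 s = 2.70432×10^5 s: μ = 4π²r³/T² = 7.27737×10^6 km³/s².
Transfer-ellipse semi-major axis a_t = (r₁ + r₂)/2 = (2.380×10^5 + 55500)/2 = 1.4675×10^5 km.
By Kepler's third law the transfer-orbit period is T = 2π√(a_t³/μ), so t = T/2 = 65470 s.
Converting: 65470 s ÷ 3600 s/hour = 18.2 hours.

t = 18.2 hours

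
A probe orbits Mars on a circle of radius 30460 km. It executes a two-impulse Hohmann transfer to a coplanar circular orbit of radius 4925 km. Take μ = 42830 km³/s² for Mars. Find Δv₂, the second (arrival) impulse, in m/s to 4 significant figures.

Transfer-ellipse semi-major axis a_t = (r₁ + r₂)/2 = (30460 + 4925)/2 = 17692.5 km.
Circular speed at r = 4925 km: v_c = √(μ/r) = 2.9490 km/s.
Transfer-orbit speed at the same r (vis-viva, a = a_t): v_t = √[μ(2/r − 1/a_t)] = 3.8694 km/s.
Δv₂ = |v_t − v_c| = |3.8694 − 2.9490| = 0.9204 km/s.

Δv₂ = 920.4 m/s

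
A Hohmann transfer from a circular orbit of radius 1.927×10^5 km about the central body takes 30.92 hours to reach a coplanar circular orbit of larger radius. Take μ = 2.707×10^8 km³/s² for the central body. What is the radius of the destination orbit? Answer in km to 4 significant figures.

r₂ = 1.203×10^6 km

Transfer time t = 30.92 hours = 1.11312×10^5 s, and t = π√(a_t³/μ).
So a_t = (μ t²/π²)^(1/3) = (2.707×10^8 × (1.11312×10^5)² / π²)^(1/3) = 6.9784×10^5 km.
Since a_t = (r₁ + r₂)/2, r₂ = 2a_t − r₁ = 2×6.9784×10^5 − 1.927×10^5 = 1.20298×10^6 km.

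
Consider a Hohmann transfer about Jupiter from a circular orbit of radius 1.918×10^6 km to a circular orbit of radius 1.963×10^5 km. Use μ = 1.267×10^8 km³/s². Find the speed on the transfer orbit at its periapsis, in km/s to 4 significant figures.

v = 34.22 km/s

Transfer-ellipse semi-major axis a_t = (r₁ + r₂)/2 = (1.918×10^6 + 1.963×10^5)/2 = 1.05715×10^6 km.
At periapsis, r = 1.963×10^5 km.
Applying v² = μ(2/r − 1/a_t): v = 34.22 km/s.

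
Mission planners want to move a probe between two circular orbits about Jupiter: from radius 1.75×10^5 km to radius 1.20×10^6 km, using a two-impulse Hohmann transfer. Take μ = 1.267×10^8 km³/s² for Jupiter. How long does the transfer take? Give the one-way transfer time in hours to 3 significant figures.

t = 44.2 hours

Semi-major axis of the transfer orbit: a_t = (1.750×10^5 + 1.200×10^6)/2 = 6.875×10^5 km.
Transfer time t = π√(a_t³/μ) = π√((6.875×10^5)³ / 1.267×10^8) = 1.591×10^5 s.
Converting: 1.591×10^5 s ÷ 3600 s/hour = 44.2 hours.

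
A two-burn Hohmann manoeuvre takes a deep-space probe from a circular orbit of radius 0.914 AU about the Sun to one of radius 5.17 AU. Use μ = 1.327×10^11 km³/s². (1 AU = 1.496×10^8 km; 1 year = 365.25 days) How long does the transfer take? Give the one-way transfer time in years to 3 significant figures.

t = 2.65 years

In km: r₁ = 0.914 × 1.496×10^8 = 1.367344×10^8 km; r₂ = 5.17 × 1.496×10^8 = 7.73432×10^8 km.
Semi-major axis of the transfer orbit: a_t = (1.367344×10^8 + 7.73432×10^8)/2 = 4.550832×10^8 km.
By Kepler's third law the transfer-orbit period is T = 2π√(a_t³/μ), so t = T/2 = 8.372×10^7 s.
Converting: 8.372×10^7 s ÷ 3.15576×10^7 s/year (365.25 × 86400) = 2.65 years.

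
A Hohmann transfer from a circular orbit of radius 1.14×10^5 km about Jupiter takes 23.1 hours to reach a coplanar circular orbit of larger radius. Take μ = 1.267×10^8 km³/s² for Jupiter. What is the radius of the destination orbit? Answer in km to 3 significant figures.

r₂ = 7.78×10^5 km

Transfer time t = 23.1 hours = 83160 s, and t = π√(a_t³/μ).
So a_t = (μ t²/π²)^(1/3) = (1.267×10^8 × (83160)² / π²)^(1/3) = 4.4610×10^5 km.
Since a_t = (r₁ + r₂)/2, r₂ = 2a_t − r₁ = 2×4.4610×10^5 − 1.140×10^5 = 7.782×10^5 km.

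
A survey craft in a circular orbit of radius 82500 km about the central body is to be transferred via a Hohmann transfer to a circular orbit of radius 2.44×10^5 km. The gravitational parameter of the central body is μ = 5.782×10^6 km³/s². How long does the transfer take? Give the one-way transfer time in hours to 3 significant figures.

t = 23.9 hours

Transfer-ellipse semi-major axis a_t = (r₁ + r₂)/2 = (82500 + 2.440×10^5)/2 = 1.6325×10^5 km.
Transfer time t = π√(a_t³/μ) = π√((1.6325×10^5)³ / 5.782×10^6) = 86180 s.
Converting: 86180 s ÷ 3600 s/hour = 23.9 hours.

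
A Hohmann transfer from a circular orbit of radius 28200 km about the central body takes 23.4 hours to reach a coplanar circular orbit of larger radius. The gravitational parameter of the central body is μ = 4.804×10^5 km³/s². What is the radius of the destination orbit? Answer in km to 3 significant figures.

Transfer time t = 23.4 hours = 84240 s, and t = π√(a_t³/μ).
So a_t = (μ t²/π²)^(1/3) = (4.804×10^5 × (84240)² / π²)^(1/3) = 70164 km.
Since a_t = (r₁ + r₂)/2, r₂ = 2a_t − r₁ = 2×70164 − 28200 = 1.12128×10^5 km.

r₂ = 1.12×10^5 km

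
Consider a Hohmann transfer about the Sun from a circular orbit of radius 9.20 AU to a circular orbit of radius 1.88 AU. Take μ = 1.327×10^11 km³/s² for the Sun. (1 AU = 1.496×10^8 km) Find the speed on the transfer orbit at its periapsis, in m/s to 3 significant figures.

In km: r₁ = 9.20 × 1.496×10^8 = 1.37632×10^9 km; r₂ = 1.88 × 1.496×10^8 = 2.81248×10^8 km.
Transfer-ellipse semi-major axis a_t = (r₁ + r₂)/2 = (1.37632×10^9 + 2.81248×10^8)/2 = 8.28784×10^8 km.
At periapsis, r = 2.81248×10^8 km.
Vis-viva: v = √[μ(2/r − 1/a_t)] = √[1.327×10^11 × (2/2.81248×10^8 − 1/8.28784×10^8)] = 27.99 km/s.

v = 28000 m/s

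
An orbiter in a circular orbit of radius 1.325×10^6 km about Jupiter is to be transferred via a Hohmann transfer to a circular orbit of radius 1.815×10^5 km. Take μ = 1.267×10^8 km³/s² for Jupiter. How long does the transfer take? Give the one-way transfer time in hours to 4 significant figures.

Transfer-ellipse semi-major axis a_t = (r₁ + r₂)/2 = (1.325×10^6 + 1.815×10^5)/2 = 7.5325×10^5 km.
By Kepler's third law the transfer-orbit period is T = 2π√(a_t³/μ), so t = T/2 = 1.8246×10^5 s.
Converting: 1.8246×10^5 s ÷ 3600 s/hour = 50.68 hours.

t = 50.68 hours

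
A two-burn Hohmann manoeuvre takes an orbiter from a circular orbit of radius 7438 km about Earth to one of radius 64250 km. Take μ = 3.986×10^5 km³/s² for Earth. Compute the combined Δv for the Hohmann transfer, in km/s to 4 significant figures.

Δv = 3.837 km/s

Semi-major axis of the transfer orbit: a_t = (7438 + 64250)/2 = 35844 km.
Circular speed at r₁: v₁ = √(μ/r₁) = √(3.986×10^5/7438) = 7.3205 km/s.
On the transfer ellipse at r₁, vis-viva equation gives v_p = √[μ(2/r₁ − 1/a_t)] = 9.8010 km/s.
First burn Δv₁ = |v_p − v₁| = 2.4805 km/s.
Circular speed at r₂: v₂ = √(μ/r₂) = 2.49076 km/s.
Transfer-orbit speed at r₂: v_a = √[μ(2/r₂ − 1/a_t)] = 1.13462 km/s.
Second burn Δv₂ = |v₂ − v_a| = 1.3561 km/s.
Total Δv = Δv₁ + Δv₂ = 3.837 km/s.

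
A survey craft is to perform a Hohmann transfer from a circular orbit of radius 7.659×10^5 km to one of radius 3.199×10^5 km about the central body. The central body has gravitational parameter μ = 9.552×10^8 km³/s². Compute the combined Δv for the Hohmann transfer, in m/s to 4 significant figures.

Δv = 18470 m/s

Semi-major axis of the transfer orbit: a_t = (7.659×10^5 + 3.199×10^5)/2 = 5.429×10^5 km.
Circular speed at r₁: v₁ = √(μ/r₁) = √(9.552×10^8/7.659×10^5) = 35.315 km/s.
On the transfer ellipse at r₁, v² = μ(2/r − 1/a) gives v_a = √[μ(2/r₁ − 1/a_t)] = 27.109 km/s.
First burn Δv₁ = |v_a − v₁| = 8.206 km/s.
Circular speed at r₂: v₂ = √(μ/r₂) = 54.64 km/s.
Transfer-orbit speed at r₂: v_p = √[μ(2/r₂ − 1/a_t)] = 64.90 km/s.
Second burn Δv₂ = |v₂ − v_p| = 10.26 km/s.
Total Δv = Δv₁ + Δv₂ = 18.47 km/s.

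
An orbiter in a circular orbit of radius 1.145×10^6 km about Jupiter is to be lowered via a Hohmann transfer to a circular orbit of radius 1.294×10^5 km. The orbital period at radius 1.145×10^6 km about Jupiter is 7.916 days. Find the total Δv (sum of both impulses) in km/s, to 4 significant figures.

Δv = 16.43 km/s

From Kepler's third law T² = 4π²r³/μ at r = 1.145×10^6 km, T = 7.916 days = 7.916 × 86400 s = 6.839424×10^5 s: μ = 4π²r³/T² = 1.26688×10^8 km³/s².
Semi-major axis of the transfer orbit: a_t = (1.145×10^6 + 1.294×10^5)/2 = 6.372×10^5 km.
Circular speed at r₁: v₁ = √(μ/r₁) = √(1.26688×10^8/1.145×10^6) = 10.519 km/s.
On the transfer ellipse at r₁, vis-viva gives v_a = √[μ(2/r₁ − 1/a_t)] = 4.7402 km/s.
First burn Δv₁ = |v_a − v₁| = 5.779 km/s.
At r₂, v₂ = √(μ/r₂) = 31.29 km/s.
Transfer-orbit speed at r₂: v_p = √[μ(2/r₂ − 1/a_t)] = 41.94 km/s.
Second burn Δv₂ = |v₂ − v_p| = 10.65 km/s.
Δv = Δv₁ + Δv₂ = 5.779 + 10.65 = 16.43 km/s.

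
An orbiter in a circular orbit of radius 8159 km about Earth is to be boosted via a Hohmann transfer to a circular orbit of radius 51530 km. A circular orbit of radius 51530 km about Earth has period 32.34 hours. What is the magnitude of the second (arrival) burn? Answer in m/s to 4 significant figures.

Δv₂ = 1327 m/s

From Kepler's third law T² = 4π²r³/μ at r = 51530 km, T = 32.34 hours = 32.34 × 3600 s = 1.16424×10^5 s: μ = 4π²r³/T² = 3.98525×10^5 km³/s².
The Hohmann ellipse has a_t = (r₁ + r₂)/2 = 29844.5 km.
Circular speed at r = 51530 km: v_c = √(μ/r) = 2.781 km/s.
Transfer-orbit speed at the same r (vis-viva, a = a_t): v_t = √[μ(2/r − 1/a_t)] = 1.454 km/s.
Δv₂ = |v_t − v_c| = |1.454 − 2.781| = 1.327 km/s.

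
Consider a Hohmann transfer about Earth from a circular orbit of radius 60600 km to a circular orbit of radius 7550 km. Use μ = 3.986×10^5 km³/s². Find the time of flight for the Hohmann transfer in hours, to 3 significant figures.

Semi-major axis of the transfer orbit: a_t = (60600 + 7550)/2 = 34075 km.
By Kepler's third law the transfer-orbit period is T = 2π√(a_t³/μ), so t = T/2 = 31300 s.
Converting: 31300 s ÷ 3600 s/hour = 8.69 hours.

t = 8.69 hours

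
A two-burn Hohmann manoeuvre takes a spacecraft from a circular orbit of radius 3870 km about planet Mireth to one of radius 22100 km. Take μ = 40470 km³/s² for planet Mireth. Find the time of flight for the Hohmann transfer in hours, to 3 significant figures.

t = 6.42 hours

Transfer-ellipse semi-major axis a_t = (r₁ + r₂)/2 = (3870 + 22100)/2 = 12985 km.
By Kepler's third law the transfer-orbit period is T = 2π√(a_t³/μ), so t = T/2 = 23110 s.
Converting: 23110 s ÷ 3600 s/hour = 6.42 hours.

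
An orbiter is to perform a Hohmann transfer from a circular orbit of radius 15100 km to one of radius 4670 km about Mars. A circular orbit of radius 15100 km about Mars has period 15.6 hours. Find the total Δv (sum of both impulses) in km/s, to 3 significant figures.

From Kepler's third law T² = 4π²r³/μ at r = 15100 km, T = 15.6 hours = 15.6 × 3600 s = 56160 s: μ = 4π²r³/T² = 43095.9 km³/s².
Semi-major axis of the transfer orbit: a_t = (15100 + 4670)/2 = 9885 km.
Circular speed at r₁: v₁ = √(μ/r₁) = √(43095.9/15100) = 1.6894 km/s.
On the transfer ellipse at r₁, vis-viva gives v_a = √[μ(2/r₁ − 1/a_t)] = 1.1612 km/s.
First burn Δv₁ = |v_a − v₁| = 0.5282 km/s.
At r₂, v₂ = √(μ/r₂) = 3.0378 km/s.
Transfer-orbit speed at r₂: v_p = √[μ(2/r₂ − 1/a_t)] = 3.7546 km/s.
Second burn Δv₂ = |v₂ − v_p| = 0.7168 km/s.
Total Δv = Δv₁ + Δv₂ = 1.245 km/s.

Δv = 1.24 km/s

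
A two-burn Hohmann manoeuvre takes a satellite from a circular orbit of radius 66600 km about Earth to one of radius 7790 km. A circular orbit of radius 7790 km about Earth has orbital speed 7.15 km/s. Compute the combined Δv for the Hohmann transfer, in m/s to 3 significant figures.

Δv = 3740 m/s

From the circular-orbit relation v² = μ/r at r = 7790 km: μ = v²r = (7.15)² × 7790 = 3.98244×10^5 km³/s².
The Hohmann ellipse has a_t = (r₁ + r₂)/2 = 37195 km.
Circular speed at r₁: v₁ = √(μ/r₁) = √(3.98244×10^5/66600) = 2.445 km/s.
On the transfer ellipse at r₁, vis-viva gives v_a = √[μ(2/r₁ − 1/a_t)] = 1.119 km/s.
First burn Δv₁ = |v_a − v₁| = 1.326 km/s.
At r₂, v₂ = √(μ/r₂) = 7.150 km/s.
Transfer-orbit speed at r₂: v_p = √[μ(2/r₂ − 1/a_t)] = 9.568 km/s.
Second burn Δv₂ = |v₂ − v_p| = 2.418 km/s.
Δv = Δv₁ + Δv₂ = 1.326 + 2.418 = 3.744 km/s.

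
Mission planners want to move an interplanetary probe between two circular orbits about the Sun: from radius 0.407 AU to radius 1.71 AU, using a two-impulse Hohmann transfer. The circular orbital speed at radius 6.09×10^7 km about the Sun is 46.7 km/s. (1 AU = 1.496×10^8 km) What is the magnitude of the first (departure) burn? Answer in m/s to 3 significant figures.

Δv₁ = 12700 m/s

From the circular-orbit relation v² = μ/r at r = 6.09×10^7 km: μ = v²r = (46.7)² × 6.09×10^7 = 1.32816×10^11 km³/s².
In km: r₁ = 0.407 × 1.496×10^8 = 6.08872×10^7 km; r₂ = 1.71 × 1.496×10^8 = 2.55816×10^8 km.
Transfer-ellipse semi-major axis a_t = (r₁ + r₂)/2 = (6.08872×10^7 + 2.55816×10^8)/2 = 1.583516×10^8 km.
On the circular orbit at r = 6.08872×10^7 km, v_c = √(μ/r) = 46.70 km/s.
Transfer-orbit speed at the same r (vis-viva, a = a_t): v_t = √[μ(2/r − 1/a_t)] = 59.36 km/s.
Δv₁ = |v_t − v_c| = |59.36 − 46.70| = 12.66 km/s.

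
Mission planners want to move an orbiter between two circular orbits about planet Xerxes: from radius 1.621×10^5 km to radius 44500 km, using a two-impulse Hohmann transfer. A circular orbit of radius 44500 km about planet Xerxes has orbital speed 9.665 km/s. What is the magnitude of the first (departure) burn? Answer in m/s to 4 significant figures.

From the circular-orbit relation v² = μ/r at r = 44500 km: μ = v²r = (9.665)² × 44500 = 4.15684×10^6 km³/s².
Semi-major axis of the transfer orbit: a_t = (1.621×10^5 + 44500)/2 = 1.033×10^5 km.
Circular speed at r = 1.621×10^5 km: v_c = √(μ/r) = 5.064 km/s.
Transfer-orbit speed at the same r (vis-viva, a = a_t): v_t = √[μ(2/r − 1/a_t)] = 3.324 km/s.
Δv₁ = |v_t − v_c| = |3.324 − 5.064| = 1.740 km/s.

Δv₁ = 1740 m/s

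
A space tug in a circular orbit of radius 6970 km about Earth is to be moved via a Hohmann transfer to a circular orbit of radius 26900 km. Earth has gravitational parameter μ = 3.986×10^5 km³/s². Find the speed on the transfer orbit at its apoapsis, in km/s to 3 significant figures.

Semi-major axis of the transfer orbit: a_t = (6970 + 26900)/2 = 16935 km.
The apoapsis of the transfer ellipse is at r = 26900 km.
Vis-viva: v = √[μ(2/r − 1/a_t)] = √[3.986×10^5 × (2/26900 − 1/16935)] = 2.470 km/s.

v = 2.47 km/s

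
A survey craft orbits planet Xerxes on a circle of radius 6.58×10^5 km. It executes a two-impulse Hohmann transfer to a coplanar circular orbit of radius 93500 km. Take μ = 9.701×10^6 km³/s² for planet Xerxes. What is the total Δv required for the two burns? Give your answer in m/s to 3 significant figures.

Δv = 5220 m/s

Semi-major axis of the transfer orbit: a_t = (6.580×10^5 + 93500)/2 = 3.7575×10^5 km.
Circular speed at r₁: v₁ = √(μ/r₁) = √(9.701×10^6/6.580×10^5) = 3.8397 km/s.
Transfer-orbit speed at r₁ (vis-viva): v_a = √[μ(2/r₁ − 1/a_t)] = 1.9154 km/s.
First burn Δv₁ = |v_a − v₁| = 1.9243 km/s.
Circular speed at r₂: v₂ = √(μ/r₂) = 10.1860 km/s.
Transfer-orbit speed at r₂: v_p = √[μ(2/r₂ − 1/a_t)] = 13.4793 km/s.
Second burn Δv₂ = |v₂ − v_p| = 3.2933 km/s.
Δv = Δv₁ + Δv₂ = 1.9243 + 3.2933 = 5.218 km/s.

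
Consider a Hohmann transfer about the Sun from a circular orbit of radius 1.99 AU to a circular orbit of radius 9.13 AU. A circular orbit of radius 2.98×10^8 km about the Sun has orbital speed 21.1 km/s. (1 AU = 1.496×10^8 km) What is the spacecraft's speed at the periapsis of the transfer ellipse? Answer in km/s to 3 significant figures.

From the circular-orbit relation v² = μ/r at r = 2.98×10^8 km: μ = v²r = (21.1)² × 2.98×10^8 = 1.32673×10^11 km³/s².
In km: r₁ = 1.99 × 1.496×10^8 = 2.97704×10^8 km; r₂ = 9.13 × 1.496×10^8 = 1.365848×10^9 km.
Transfer-ellipse semi-major axis a_t = (r₁ + r₂)/2 = (2.97704×10^8 + 1.365848×10^9)/2 = 8.31776×10^8 km.
At periapsis, r = 2.97704×10^8 km.
Vis-viva: v = √[μ(2/r − 1/a_t)] = √[1.32673×10^11 × (2/2.97704×10^8 − 1/8.31776×10^8)] = 27.05 km/s.

v = 27.1 km/s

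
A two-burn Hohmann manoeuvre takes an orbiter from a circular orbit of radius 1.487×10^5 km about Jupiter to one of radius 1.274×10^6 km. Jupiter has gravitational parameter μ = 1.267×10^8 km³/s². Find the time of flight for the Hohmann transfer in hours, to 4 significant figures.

t = 46.51 hours

The Hohmann ellipse has a_t = (r₁ + r₂)/2 = 7.1135×10^5 km.
Transfer time t = π√(a_t³/μ) = π√((7.1135×10^5)³ / 1.267×10^8) = 1.6745×10^5 s.
Converting: 1.6745×10^5 s ÷ 3600 s/hour = 46.51 hours.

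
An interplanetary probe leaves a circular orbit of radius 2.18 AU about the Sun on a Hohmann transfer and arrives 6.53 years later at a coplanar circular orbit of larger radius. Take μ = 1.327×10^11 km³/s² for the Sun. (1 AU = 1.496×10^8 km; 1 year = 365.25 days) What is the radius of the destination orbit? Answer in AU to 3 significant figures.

r₂ = 8.91 AU

In km: r₁ = 2.18 × 1.496×10^8 = 3.26128×10^8 km.
Transfer time t = 6.53 years × 365.25 × 86400 s = 2.06071128×10^8 s, and t = π√(a_t³/μ).
So a_t = (μ t²/π²)^(1/3) = (1.327×10^11 × (2.06071128×10^8)² / π²)^(1/3) = 8.2960×10^8 km.
Since a_t = (r₁ + r₂)/2, r₂ = 2a_t − r₁ = 2×8.2960×10^8 − 3.26128×10^8 = 1.333072×10^9 km.
In AU: r₂ = 1.333072×10^9 / 1.496×10^8 = 8.91 AU.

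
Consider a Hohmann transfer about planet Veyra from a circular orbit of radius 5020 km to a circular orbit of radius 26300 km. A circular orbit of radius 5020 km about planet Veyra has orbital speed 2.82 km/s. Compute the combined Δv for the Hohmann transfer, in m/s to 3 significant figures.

From the circular-orbit relation v² = μ/r at r = 5020 km: μ = v²r = (2.82)² × 5020 = 39921.0 km³/s².
Transfer-ellipse semi-major axis a_t = (r₁ + r₂)/2 = (5020 + 26300)/2 = 15660 km.
At r₁ the circular-orbit speed is v₁ = √(μ/r₁) = 2.8200 km/s.
On the transfer ellipse at r₁, v² = μ(2/r − 1/a) gives v_p = √[μ(2/r₁ − 1/a_t)] = 3.6545 km/s.
First burn Δv₁ = |v_p − v₁| = 0.8345 km/s.
Circular speed at r₂: v₂ = √(μ/r₂) = 1.23204 km/s.
Transfer-orbit speed at r₂: v_a = √[μ(2/r₂ − 1/a_t)] = 0.697556 km/s.
Second burn Δv₂ = |v₂ − v_a| = 0.5345 km/s.
Total Δv = Δv₁ + Δv₂ = 1.369 km/s.

Δv = 1370 m/s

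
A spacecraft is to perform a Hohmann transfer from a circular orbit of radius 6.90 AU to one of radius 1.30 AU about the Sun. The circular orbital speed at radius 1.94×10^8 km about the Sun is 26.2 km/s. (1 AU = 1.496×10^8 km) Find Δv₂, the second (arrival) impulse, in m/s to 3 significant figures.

From the circular-orbit relation v² = μ/r at r = 1.94×10^8 km: μ = v²r = (26.2)² × 1.94×10^8 = 1.33169×10^11 km³/s².
In km: r₁ = 6.90 × 1.496×10^8 = 1.03224×10^9 km; r₂ = 1.30 × 1.496×10^8 = 1.9448×10^8 km.
Transfer-ellipse semi-major axis a_t = (r₁ + r₂)/2 = (1.03224×10^9 + 1.9448×10^8)/2 = 6.1336×10^8 km.
Circular speed at r = 1.9448×10^8 km: v_c = √(μ/r) = 26.168 km/s.
Vis-viva on the transfer ellipse at r = 1.9448×10^8 km gives v_t = √[μ(2/r − 1/a_t)] = 33.947 km/s.
Δv₂ = |v_t − v_c| = |33.947 − 26.168| = 7.779 km/s.

Δv₂ = 7780 m/s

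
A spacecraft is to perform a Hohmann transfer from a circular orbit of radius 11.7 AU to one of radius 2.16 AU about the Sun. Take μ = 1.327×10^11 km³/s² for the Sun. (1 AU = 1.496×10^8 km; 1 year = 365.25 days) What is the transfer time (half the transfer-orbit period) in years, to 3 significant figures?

t = 9.12 years

In km: r₁ = 11.7 × 1.496×10^8 = 1.75032×10^9 km; r₂ = 2.16 × 1.496×10^8 = 3.23136×10^8 km.
The Hohmann ellipse has a_t = (r₁ + r₂)/2 = 1.036728×10^9 km.
By Kepler's third law the transfer-orbit period is T = 2π√(a_t³/μ), so t = T/2 = 2.879×10^8 s.
Converting: 2.879×10^8 s ÷ 3.15576×10^7 s/year (365.25 × 86400) = 9.12 years.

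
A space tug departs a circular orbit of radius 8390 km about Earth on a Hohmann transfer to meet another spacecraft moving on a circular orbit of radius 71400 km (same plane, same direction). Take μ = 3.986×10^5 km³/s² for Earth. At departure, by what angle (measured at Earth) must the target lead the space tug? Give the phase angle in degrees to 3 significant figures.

φ = 105°

The Hohmann ellipse has a_t = (r₁ + r₂)/2 = 39895 km.
Transfer time t = π√(a_t³/μ) = 39651 s.
The target's mean motion on its circular orbit is ω₂ = √(μ/r₂³) = 3.3092×10^-5 rad/s.
Angle swept by the target during transfer: ω₂·t = 1.3121 rad = 75.18°.
Arrival is 180° from departure on the ellipse, so φ = 180° − 75.18° = 105°.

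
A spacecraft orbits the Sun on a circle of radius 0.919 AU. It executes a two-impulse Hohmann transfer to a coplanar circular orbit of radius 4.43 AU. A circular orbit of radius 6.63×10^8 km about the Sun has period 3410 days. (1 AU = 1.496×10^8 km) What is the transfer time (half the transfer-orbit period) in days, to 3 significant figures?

t = 799 days

From Kepler's third law T² = 4π²r³/μ at r = 6.63×10^8 km, T = 3410 days = 3410 × 86400 s = 2.94624×10^8 s: μ = 4π²r³/T² = 1.32545×10^11 km³/s².
In km: r₁ = 0.919 × 1.496×10^8 = 1.374824×10^8 km; r₂ = 4.43 × 1.496×10^8 = 6.62728×10^8 km.
Transfer-ellipse semi-major axis a_t = (r₁ + r₂)/2 = (1.374824×10^8 + 6.62728×10^8)/2 = 4.001052×10^8 km.
Half the transfer-orbit period gives t = π√(a_t³/μ) = 6.906×10^7 s.
Converting: 6.906×10^7 s ÷ 86400 s/day = 799 days.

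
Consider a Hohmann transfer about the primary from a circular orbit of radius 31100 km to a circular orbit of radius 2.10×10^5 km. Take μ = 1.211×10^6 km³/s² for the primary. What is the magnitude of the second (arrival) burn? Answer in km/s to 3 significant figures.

Δv₂ = 1.18 km/s

Semi-major axis of the transfer orbit: a_t = (31100 + 2.100×10^5)/2 = 1.2055×10^5 km.
On the circular orbit at r = 2.100×10^5 km, v_c = √(μ/r) = 2.4014 km/s.
Transfer-orbit speed at the same r (vis-viva, a = a_t): v_t = √[μ(2/r − 1/a_t)] = 1.2197 km/s.
Δv₂ = |v_t − v_c| = |1.2197 − 2.4014| = 1.182 km/s.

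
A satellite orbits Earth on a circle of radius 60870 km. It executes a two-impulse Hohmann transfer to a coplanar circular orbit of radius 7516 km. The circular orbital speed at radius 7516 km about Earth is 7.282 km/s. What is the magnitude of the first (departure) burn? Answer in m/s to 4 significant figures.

From the circular-orbit relation v² = μ/r at r = 7516 km: μ = v²r = (7.282)² × 7516 = 3.98555×10^5 km³/s².
The Hohmann ellipse has a_t = (r₁ + r₂)/2 = 34193 km.
Circular speed at r = 60870 km: v_c = √(μ/r) = 2.559 km/s.
Transfer-orbit speed at the same r (vis-viva, a = a_t): v_t = √[μ(2/r − 1/a_t)] = 1.200 km/s.
Δv₁ = |v_t − v_c| = |1.200 − 2.559| = 1.359 km/s.

Δv₁ = 1359 m/s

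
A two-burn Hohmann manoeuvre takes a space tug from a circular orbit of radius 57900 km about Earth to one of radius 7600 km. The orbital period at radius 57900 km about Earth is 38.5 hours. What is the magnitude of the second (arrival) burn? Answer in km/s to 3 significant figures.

Δv₂ = 2.39 km/s

From Kepler's third law T² = 4π²r³/μ at r = 57900 km, T = 38.5 hours = 38.5 × 3600 s = 1.386×10^5 s: μ = 4π²r³/T² = 3.98905×10^5 km³/s².
Semi-major axis of the transfer orbit: a_t = (57900 + 7600)/2 = 32750 km.
On the circular orbit at r = 7600 km, v_c = √(μ/r) = 7.245 km/s.
Vis-viva on the transfer ellipse at r = 7600 km gives v_t = √[μ(2/r − 1/a_t)] = 9.633 km/s.
Δv₂ = |v_t − v_c| = |9.633 − 7.245| = 2.388 km/s.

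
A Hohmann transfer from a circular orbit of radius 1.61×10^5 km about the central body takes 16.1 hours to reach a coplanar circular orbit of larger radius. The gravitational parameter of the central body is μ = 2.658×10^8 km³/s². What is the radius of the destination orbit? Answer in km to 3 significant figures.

r₂ = 7.37×10^5 km

Transfer time t = 16.1 hours = 57960 s, and t = π√(a_t³/μ).
So a_t = (μ t²/π²)^(1/3) = (2.658×10^8 × (57960)² / π²)^(1/3) = 4.4892×10^5 km.
Since a_t = (r₁ + r₂)/2, r₂ = 2a_t − r₁ = 2×4.4892×10^5 − 1.610×10^5 = 7.3684×10^5 km.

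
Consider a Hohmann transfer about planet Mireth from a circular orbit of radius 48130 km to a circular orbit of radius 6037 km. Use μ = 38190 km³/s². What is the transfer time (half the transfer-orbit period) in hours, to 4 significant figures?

Semi-major axis of the transfer orbit: a_t = (48130 + 6037)/2 = 27083.5 km.
Half the transfer-orbit period gives t = π√(a_t³/μ) = 71650 s.
Converting: 71650 s ÷ 3600 s/hour = 19.90 hours.

t = 19.90 hours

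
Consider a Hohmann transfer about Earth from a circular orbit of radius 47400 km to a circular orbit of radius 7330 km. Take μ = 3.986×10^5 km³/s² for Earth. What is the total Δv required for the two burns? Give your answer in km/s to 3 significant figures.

The Hohmann ellipse has a_t = (r₁ + r₂)/2 = 27365 km.
At r₁ the circular-orbit speed is v₁ = √(μ/r₁) = 2.900 km/s.
On the transfer ellipse at r₁, vis-viva gives v_a = √[μ(2/r₁ − 1/a_t)] = 1.501 km/s.
First burn Δv₁ = |v_a − v₁| = 1.399 km/s.
At r₂, v₂ = √(μ/r₂) = 7.374 km/s.
Transfer-orbit speed at r₂: v_p = √[μ(2/r₂ − 1/a_t)] = 9.705 km/s.
Second burn Δv₂ = |v₂ − v_p| = 2.331 km/s.
Total Δv = Δv₁ + Δv₂ = 3.730 km/s.

Δv = 3.73 km/s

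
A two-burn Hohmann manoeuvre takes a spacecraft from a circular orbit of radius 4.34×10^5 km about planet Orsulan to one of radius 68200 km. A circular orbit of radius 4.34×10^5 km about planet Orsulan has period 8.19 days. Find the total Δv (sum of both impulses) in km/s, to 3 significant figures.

Δv = 4.90 km/s

From Kepler's third law T² = 4π²r³/μ at r = 4.34×10^5 km, T = 8.19 days = 8.19 × 86400 s = 7.07616×10^5 s: μ = 4π²r³/T² = 6.44516×10^6 km³/s².
Transfer-ellipse semi-major axis a_t = (r₁ + r₂)/2 = (4.340×10^5 + 68200)/2 = 2.511×10^5 km.
At r₁ the circular-orbit speed is v₁ = √(μ/r₁) = 3.8536 km/s.
Transfer-orbit speed at r₁ (vis-viva): v_a = √[μ(2/r₁ − 1/a_t)] = 2.0084 km/s.
First burn Δv₁ = |v_a − v₁| = 1.845 km/s.
At r₂, v₂ = √(μ/r₂) = 9.721 km/s.
Transfer-orbit speed at r₂: v_p = √[μ(2/r₂ − 1/a_t)] = 12.78 km/s.
Second burn Δv₂ = |v₂ − v_p| = 3.059 km/s.
Total Δv = Δv₁ + Δv₂ = 4.904 km/s.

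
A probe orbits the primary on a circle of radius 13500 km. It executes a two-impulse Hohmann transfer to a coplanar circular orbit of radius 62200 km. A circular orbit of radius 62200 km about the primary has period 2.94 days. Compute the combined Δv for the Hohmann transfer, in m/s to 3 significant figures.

Δv = 1550 m/s

From Kepler's third law T² = 4π²r³/μ at r = 62200 km, T = 2.94 days = 2.94 × 86400 s = 2.54016×10^5 s: μ = 4π²r³/T² = 1.47234×10^5 km³/s².
The Hohmann ellipse has a_t = (r₁ + r₂)/2 = 37850 km.
At r₁ the circular-orbit speed is v₁ = √(μ/r₁) = 3.3025 km/s.
On the transfer ellipse at r₁, v² = μ(2/r − 1/a) gives v_p = √[μ(2/r₁ − 1/a_t)] = 4.2335 km/s.
First burn Δv₁ = |v_p − v₁| = 0.9310 km/s.
Circular speed at r₂: v₂ = √(μ/r₂) = 1.53854 km/s.
Transfer-orbit speed at r₂: v_a = √[μ(2/r₂ − 1/a_t)] = 0.918847 km/s.
Second burn Δv₂ = |v₂ − v_a| = 0.6197 km/s.
Total Δv = Δv₁ + Δv₂ = 1.551 km/s.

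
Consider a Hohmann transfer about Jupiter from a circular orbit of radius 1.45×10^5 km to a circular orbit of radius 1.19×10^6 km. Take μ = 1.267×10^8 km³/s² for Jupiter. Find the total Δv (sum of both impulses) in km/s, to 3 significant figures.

The Hohmann ellipse has a_t = (r₁ + r₂)/2 = 6.675×10^5 km.
Circular speed at r₁: v₁ = √(μ/r₁) = √(1.267×10^8/1.450×10^5) = 29.560 km/s.
On the transfer ellipse at r₁, vis-viva gives v_p = √[μ(2/r₁ − 1/a_t)] = 39.469 km/s.
First burn Δv₁ = |v_p − v₁| = 9.909 km/s.
At r₂, v₂ = √(μ/r₂) = 10.318 km/s.
Transfer-orbit speed at r₂: v_a = √[μ(2/r₂ − 1/a_t)] = 4.8092 km/s.
Second burn Δv₂ = |v₂ − v_a| = 5.509 km/s.
Δv = Δv₁ + Δv₂ = 9.909 + 5.509 = 15.42 km/s.

Δv = 15.4 km/s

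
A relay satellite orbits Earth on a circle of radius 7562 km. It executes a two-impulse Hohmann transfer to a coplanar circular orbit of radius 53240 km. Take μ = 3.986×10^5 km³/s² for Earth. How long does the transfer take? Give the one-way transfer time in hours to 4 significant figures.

t = 7.327 hours

Semi-major axis of the transfer orbit: a_t = (7562 + 53240)/2 = 30401 km.
Transfer time t = π√(a_t³/μ) = π√((30401)³ / 3.986×10^5) = 26376 s.
Converting: 26376 s ÷ 3600 s/hour = 7.327 hours.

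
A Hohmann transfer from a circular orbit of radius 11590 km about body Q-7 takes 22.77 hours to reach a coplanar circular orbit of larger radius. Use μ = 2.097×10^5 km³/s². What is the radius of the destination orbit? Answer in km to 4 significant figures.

Transfer time t = 22.77 hours = 81972 s, and t = π√(a_t³/μ).
So a_t = (μ t²/π²)^(1/3) = (2.097×10^5 × (81972)² / π²)^(1/3) = 52265 km.
Since a_t = (r₁ + r₂)/2, r₂ = 2a_t − r₁ = 2×52265 − 11590 = 92940 km.

r₂ = 92940 km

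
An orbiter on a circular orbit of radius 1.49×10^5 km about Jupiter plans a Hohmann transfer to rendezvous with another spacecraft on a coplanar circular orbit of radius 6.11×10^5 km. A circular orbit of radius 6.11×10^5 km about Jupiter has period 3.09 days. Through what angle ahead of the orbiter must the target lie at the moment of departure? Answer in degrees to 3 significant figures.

From Kepler's third law T² = 4π²r³/μ at r = 6.11×10^5 km, T = 3.09 days = 3.09 × 86400 s = 2.66976×10^5 s: μ = 4π²r³/T² = 1.26339×10^8 km³/s².
Semi-major axis of the transfer orbit: a_t = (1.490×10^5 + 6.110×10^5)/2 = 3.800×10^5 km.
Transfer time t = π√(a_t³/μ) = 65472.0 s.
Target angular speed ω₂ = √(μ/r₂³) = 2.35346×10^-5 rad/s.
Angle swept by the target during transfer: ω₂·t = 1.54086 rad = 88.28°.
Arrival is 180° from departure on the ellipse, so φ = 180° − 88.28° = 91.7°.

φ = 91.7°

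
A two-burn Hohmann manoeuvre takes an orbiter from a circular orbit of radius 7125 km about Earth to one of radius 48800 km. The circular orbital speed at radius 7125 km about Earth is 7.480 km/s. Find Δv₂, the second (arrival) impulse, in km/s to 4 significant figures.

Δv₂ = 1.415 km/s

From the circular-orbit relation v² = μ/r at r = 7125 km: μ = v²r = (7.480)² × 7125 = 3.98647×10^5 km³/s².
Transfer-ellipse semi-major axis a_t = (r₁ + r₂)/2 = (7125 + 48800)/2 = 27962.5 km.
On the circular orbit at r = 48800 km, v_c = √(μ/r) = 2.858 km/s.
Transfer-orbit speed at the same r (vis-viva, a = a_t): v_t = √[μ(2/r − 1/a_t)] = 1.443 km/s.
Δv₂ = |v_t − v_c| = |1.443 − 2.858| = 1.415 km/s.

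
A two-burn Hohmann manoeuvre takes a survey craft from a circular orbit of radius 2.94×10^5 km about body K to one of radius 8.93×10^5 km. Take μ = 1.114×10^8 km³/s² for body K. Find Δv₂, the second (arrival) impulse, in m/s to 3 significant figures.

Δv₂ = 3310 m/s

Transfer-ellipse semi-major axis a_t = (r₁ + r₂)/2 = (2.940×10^5 + 8.930×10^5)/2 = 5.935×10^5 km.
Circular speed at r = 8.930×10^5 km: v_c = √(μ/r) = 11.169 km/s.
Vis-viva on the transfer ellipse at r = 8.930×10^5 km gives v_t = √[μ(2/r − 1/a_t)] = 7.8610 km/s.
Δv₂ = |v_t − v_c| = |7.8610 − 11.169| = 3.308 km/s.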